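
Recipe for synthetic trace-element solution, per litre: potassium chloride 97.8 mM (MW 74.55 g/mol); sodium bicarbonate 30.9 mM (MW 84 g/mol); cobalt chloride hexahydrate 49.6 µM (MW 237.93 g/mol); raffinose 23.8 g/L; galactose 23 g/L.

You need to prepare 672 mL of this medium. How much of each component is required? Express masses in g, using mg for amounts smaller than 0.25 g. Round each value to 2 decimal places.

potassium chloride 4.90 g; sodium bicarbonate 1.74 g; cobalt chloride hexahydrate 7.93 mg; raffinose 15.99 g; galactose 15.46 g

Target volume = 672 mL = 0.672 L.
potassium chloride: 97.8 mmol/L × 74.55 g/mol × 0.672 L ÷ 1000 = 4.90 g
sodium bicarbonate: 30.9 mmol/L × 84 g/mol × 0.672 L ÷ 1000 = 1.74 g
cobalt chloride hexahydrate: 49.6 µmol/L × 237.93 g/mol × 0.672 L ÷ 1000 = 7.93 mg
raffinose: 23.8 g/L × 0.672 L = 15.99 g
galactose: 23 g/L × 0.672 L = 15.46 g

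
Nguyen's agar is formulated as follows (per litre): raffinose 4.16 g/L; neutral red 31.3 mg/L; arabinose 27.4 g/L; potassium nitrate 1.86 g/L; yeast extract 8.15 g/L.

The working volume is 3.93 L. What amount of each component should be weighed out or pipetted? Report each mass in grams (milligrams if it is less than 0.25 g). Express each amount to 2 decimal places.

raffinose 16.35 g; neutral red 123.01 mg; arabinose 107.68 g; potassium nitrate 7.31 g; yeast extract 32.03 g

Scale factor relative to 1 L: 3.93.
raffinose: 4.16 g/L × 3.93 L = 16.35 g
neutral red: 31.3 mg/L × 3.93 L = 123.01 mg
arabinose: 27.4 g/L × 3.93 L = 107.68 g
potassium nitrate: 1.86 g/L × 3.93 L = 7.31 g
yeast extract: 8.15 g/L × 3.93 L = 32.03 g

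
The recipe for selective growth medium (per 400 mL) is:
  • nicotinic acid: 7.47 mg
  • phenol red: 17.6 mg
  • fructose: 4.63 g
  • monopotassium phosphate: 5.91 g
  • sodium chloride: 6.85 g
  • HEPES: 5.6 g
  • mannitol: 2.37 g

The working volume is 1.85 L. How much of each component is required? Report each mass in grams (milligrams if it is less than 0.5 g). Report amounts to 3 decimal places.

Scale factor = 1850 mL / 400 mL = 4.625.
nicotinic acid: 7.47 mg × (1850 mL / 400 mL) = 34.549 mg
phenol red: 17.6 mg × (1850 mL / 400 mL) = 81.400 mg
fructose: 4.63 g × (1850 mL / 400 mL) = 21.414 g
monopotassium phosphate: 5.91 g × (1850 mL / 400 mL) = 27.334 g
sodium chloride: 6.85 g × (1850 mL / 400 mL) = 31.681 g
HEPES: 5.6 g × (1850 mL / 400 mL) = 25.900 g
mannitol: 2.37 g × (1850 mL / 400 mL) = 10.961 g

nicotinic acid 34.549 mg; phenol red 81.400 mg; fructose 21.414 g; monopotassium phosphate 27.334 g; sodium chloride 31.681 g; HEPES 25.900 g; mannitol 10.961 g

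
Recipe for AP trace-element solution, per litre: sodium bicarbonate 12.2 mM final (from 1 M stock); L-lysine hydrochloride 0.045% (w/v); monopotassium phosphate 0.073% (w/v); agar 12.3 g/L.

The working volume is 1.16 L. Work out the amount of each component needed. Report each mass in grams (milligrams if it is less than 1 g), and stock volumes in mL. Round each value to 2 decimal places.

Scale factor relative to 1 L: 1.16.
sodium bicarbonate: dilute stock: 12.2 mM × 1160 mL ÷ 1000 mM = 14.15 mL
L-lysine hydrochloride: 0.045 g per 100 mL × 1160 mL ÷ 100 = 0.522 g = 522.00 mg
monopotassium phosphate: 0.073% w/v = 0.73 g/L → 0.73 × 1.16 L = 0.8468 g = 846.80 mg
agar: 12.3 g/L × 1.16 L = 14.27 g

sodium bicarbonate 14.15 mL; L-lysine hydrochloride 522.00 mg; monopotassium phosphate 846.80 mg; agar 14.27 g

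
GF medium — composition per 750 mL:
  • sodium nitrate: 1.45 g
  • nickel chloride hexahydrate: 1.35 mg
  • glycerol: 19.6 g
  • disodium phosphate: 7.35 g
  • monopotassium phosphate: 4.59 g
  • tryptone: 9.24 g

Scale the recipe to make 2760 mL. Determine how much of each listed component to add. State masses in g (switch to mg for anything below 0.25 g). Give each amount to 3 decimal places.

Scale factor = 2760 mL / 750 mL = 3.68.
sodium nitrate: 1.45 g × (2760 mL / 750 mL) = 5.336 g
nickel chloride hexahydrate: 1.35 mg × (2760 mL / 750 mL) = 4.968 mg
glycerol: 19.6 g × (2760 mL / 750 mL) = 72.128 g
disodium phosphate: 7.35 g × (2760 mL / 750 mL) = 27.048 g
monopotassium phosphate: 4.59 g × (2760 mL / 750 mL) = 16.891 g
tryptone: 9.24 g × (2760 mL / 750 mL) = 34.003 g

sodium nitrate 5.336 g; nickel chloride hexahydrate 4.968 mg; glycerol 72.128 g; disodium phosphate 27.048 g; monopotassium phosphate 16.891 g; tryptone 34.003 g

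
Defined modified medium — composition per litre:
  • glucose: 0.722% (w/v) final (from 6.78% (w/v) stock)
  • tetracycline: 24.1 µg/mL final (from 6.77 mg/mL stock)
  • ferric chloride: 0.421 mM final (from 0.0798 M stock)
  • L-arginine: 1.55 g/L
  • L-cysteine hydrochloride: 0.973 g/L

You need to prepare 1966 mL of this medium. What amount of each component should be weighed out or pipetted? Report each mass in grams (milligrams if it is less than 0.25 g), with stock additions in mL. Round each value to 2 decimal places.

Scale factor relative to 1 L: 1.966.
glucose: C1V1 = C2V2 → 0.722% ÷ 6.78% × 1966 mL = 209.36 mL
tetracycline: V = C2·V2/C1 = 24.1 µg/mL × 1966 mL ÷ 6770 µg/mL = 7.00 mL
ferric chloride: V = C2·V2/C1 = 0.421 mM × 1966 mL ÷ 79.8 mM = 10.37 mL
L-arginine: 1.55 g/L × 1.966 L = 3.05 g
L-cysteine hydrochloride: 0.973 g/L × 1.966 L = 1.91 g

glucose 209.36 mL; tetracycline 7.00 mL; ferric chloride 10.37 mL; L-arginine 3.05 g; L-cysteine hydrochloride 1.91 g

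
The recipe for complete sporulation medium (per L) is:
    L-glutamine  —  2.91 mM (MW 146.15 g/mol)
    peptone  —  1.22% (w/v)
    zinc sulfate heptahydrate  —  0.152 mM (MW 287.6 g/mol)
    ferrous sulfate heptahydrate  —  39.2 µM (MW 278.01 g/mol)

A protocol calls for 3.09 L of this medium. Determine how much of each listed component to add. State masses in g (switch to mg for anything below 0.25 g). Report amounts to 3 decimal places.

L-glutamine 1.314 g; peptone 37.698 g; zinc sulfate heptahydrate 135.080 mg; ferrous sulfate heptahydrate 33.675 mg

Scale factor relative to 1 L: 3.09.
L-glutamine: 2.91 mmol/L × 146.15 g/mol × 3.09 L ÷ 1000 = 1.314 g
peptone: 1.22 g per 100 mL × 3090 mL ÷ 100 = 37.698 g
zinc sulfate heptahydrate: 0.152 mmol/L × 287.6 mg/mmol × 3.09 L = 135.080 mg
ferrous sulfate heptahydrate: 39.2 µmol/L × 278.01 g/mol × 3.09 L ÷ 1000 = 33.675 mg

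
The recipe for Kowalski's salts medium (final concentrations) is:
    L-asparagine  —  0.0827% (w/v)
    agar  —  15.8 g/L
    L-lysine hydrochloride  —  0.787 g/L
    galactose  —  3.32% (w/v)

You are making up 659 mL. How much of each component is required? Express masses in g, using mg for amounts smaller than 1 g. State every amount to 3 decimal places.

Working volume: 659 mL = 0.659 L.
L-asparagine: 0.0827 g per 100 mL × 659 mL ÷ 100 = 0.544993 g = 544.993 mg
agar: 15.8 g/L × 0.659 L = 10.412 g
L-lysine hydrochloride: 0.787 g/L × 0.659 L = 0.518633 g = 518.633 mg
galactose: 3.32 g per 100 mL × 659 mL ÷ 100 = 21.879 g

L-asparagine 544.993 mg; agar 10.412 g; L-lysine hydrochloride 518.633 mg; galactose 21.879 g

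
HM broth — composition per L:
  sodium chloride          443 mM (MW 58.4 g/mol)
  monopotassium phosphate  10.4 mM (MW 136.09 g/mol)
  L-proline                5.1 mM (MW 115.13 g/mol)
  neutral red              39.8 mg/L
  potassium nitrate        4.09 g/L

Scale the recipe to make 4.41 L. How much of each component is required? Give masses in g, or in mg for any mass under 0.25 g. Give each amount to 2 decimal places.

Working volume: 4.41 L.
sodium chloride: 443 mmol/L × 58.4 g/mol × 4.41 L ÷ 1000 = 114.09 g
monopotassium phosphate: 10.4 mmol/L × 136.09 g/mol × 4.41 L ÷ 1000 = 6.24 g
L-proline: 5.1 mmol/L × 115.13 g/mol × 4.41 L ÷ 1000 = 2.59 g
neutral red: 39.8 mg/L × 4.41 L = 175.52 mg
potassium nitrate: 4.09 g/L × 4.41 L = 18.04 g

sodium chloride 114.09 g; monopotassium phosphate 6.24 g; L-proline 2.59 g; neutral red 175.52 mg; potassium nitrate 18.04 g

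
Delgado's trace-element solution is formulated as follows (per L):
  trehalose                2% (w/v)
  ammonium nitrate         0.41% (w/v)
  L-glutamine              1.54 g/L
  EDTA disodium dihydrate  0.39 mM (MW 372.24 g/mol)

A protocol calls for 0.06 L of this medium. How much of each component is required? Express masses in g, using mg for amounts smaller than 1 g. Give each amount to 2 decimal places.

Scale factor relative to 1 L: 0.06.
trehalose: 2 g per 100 mL × 60 mL ÷ 100 = 1.20 g
ammonium nitrate: 0.41 g per 100 mL × 60 mL ÷ 100 = 0.246 g = 246.00 mg
L-glutamine: 1.54 g/L × 0.06 L = 0.0924 g = 92.40 mg
EDTA disodium dihydrate: 0.39 mmol/L × 372.24 mg/mmol × 0.06 L = 8.71 mg

trehalose 1.20 g; ammonium nitrate 246.00 mg; L-glutamine 92.40 mg; EDTA disodium dihydrate 8.71 mg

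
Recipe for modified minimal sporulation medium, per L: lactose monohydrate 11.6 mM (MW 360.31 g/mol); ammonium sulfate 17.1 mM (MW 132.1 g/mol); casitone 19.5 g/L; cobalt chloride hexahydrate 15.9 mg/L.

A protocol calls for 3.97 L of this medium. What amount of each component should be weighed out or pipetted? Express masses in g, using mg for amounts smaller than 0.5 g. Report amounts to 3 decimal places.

lactose monohydrate 16.593 g; ammonium sulfate 8.968 g; casitone 77.415 g; cobalt chloride hexahydrate 63.123 mg

Scale factor relative to 1 L: 3.97.
lactose monohydrate: 11.6 mmol/L × 360.31 g/mol × 3.97 L ÷ 1000 = 16.593 g
ammonium sulfate: 17.1 mmol/L × 132.1 g/mol × 3.97 L ÷ 1000 = 8.968 g
casitone: 19.5 g/L × 3.97 L = 77.415 g
cobalt chloride hexahydrate: 15.9 mg/L × 3.97 L = 63.123 mg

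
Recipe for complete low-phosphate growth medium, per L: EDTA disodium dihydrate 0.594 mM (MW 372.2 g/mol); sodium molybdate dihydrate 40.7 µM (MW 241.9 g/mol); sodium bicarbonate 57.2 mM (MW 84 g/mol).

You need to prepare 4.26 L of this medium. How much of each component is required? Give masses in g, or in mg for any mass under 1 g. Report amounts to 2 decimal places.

Working volume: 4.26 L.
EDTA disodium dihydrate: 0.594 mmol/L × 372.2 mg/mmol × 4.26 L = 941.83 mg
sodium molybdate dihydrate: 40.7 µmol/L × 241.9 g/mol × 4.26 L ÷ 1000 = 41.94 mg
sodium bicarbonate: 57.2 mmol/L × 84 g/mol × 4.26 L ÷ 1000 = 20.47 g

EDTA disodium dihydrate 941.83 mg; sodium molybdate dihydrate 41.94 mg; sodium bicarbonate 20.47 g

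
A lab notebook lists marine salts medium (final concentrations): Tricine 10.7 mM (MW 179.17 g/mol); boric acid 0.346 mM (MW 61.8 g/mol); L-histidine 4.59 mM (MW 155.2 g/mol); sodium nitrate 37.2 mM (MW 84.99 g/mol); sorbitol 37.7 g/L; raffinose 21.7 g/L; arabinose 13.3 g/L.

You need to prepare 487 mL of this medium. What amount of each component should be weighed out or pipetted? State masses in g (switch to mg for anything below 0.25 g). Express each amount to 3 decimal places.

Tricine 0.934 g; boric acid 10.413 mg; L-histidine 0.347 g; sodium nitrate 1.540 g; sorbitol 18.360 g; raffinose 10.568 g; arabinose 6.477 g

Working volume: 487 mL = 0.487 L.
Tricine: 10.7 mmol/L × 179.17 g/mol × 0.487 L ÷ 1000 = 0.934 g
boric acid: 0.346 mmol/L × 61.8 mg/mmol × 0.487 L = 10.413 mg
L-histidine: 4.59 mmol/L × 155.2 g/mol × 0.487 L ÷ 1000 = 0.347 g
sodium nitrate: 37.2 mmol/L × 84.99 g/mol × 0.487 L ÷ 1000 = 1.540 g
sorbitol: 37.7 g/L × 0.487 L = 18.360 g
raffinose: 21.7 g/L × 0.487 L = 10.568 g
arabinose: 13.3 g/L × 0.487 L = 6.477 g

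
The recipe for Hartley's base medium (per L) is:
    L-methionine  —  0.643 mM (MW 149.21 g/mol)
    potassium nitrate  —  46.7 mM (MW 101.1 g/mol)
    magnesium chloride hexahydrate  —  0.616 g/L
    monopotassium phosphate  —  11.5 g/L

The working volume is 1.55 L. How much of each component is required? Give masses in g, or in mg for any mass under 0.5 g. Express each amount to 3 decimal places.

L-methionine 148.710 mg; potassium nitrate 7.318 g; magnesium chloride hexahydrate 0.955 g; monopotassium phosphate 17.825 g

Working volume: 1.55 L.
L-methionine: 0.643 mmol/L × 149.21 mg/mmol × 1.55 L = 148.710 mg
potassium nitrate: 46.7 mmol/L × 101.1 g/mol × 1.55 L ÷ 1000 = 7.318 g
magnesium chloride hexahydrate: 0.616 g/L × 1.55 L = 0.955 g
monopotassium phosphate: 11.5 g/L × 1.55 L = 17.825 g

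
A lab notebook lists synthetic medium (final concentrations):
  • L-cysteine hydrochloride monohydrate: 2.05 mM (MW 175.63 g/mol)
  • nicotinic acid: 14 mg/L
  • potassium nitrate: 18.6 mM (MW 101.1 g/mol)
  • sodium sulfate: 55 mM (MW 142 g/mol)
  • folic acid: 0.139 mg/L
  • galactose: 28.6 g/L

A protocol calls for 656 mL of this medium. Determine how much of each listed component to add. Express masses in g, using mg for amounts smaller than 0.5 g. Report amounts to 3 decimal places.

L-cysteine hydrochloride monohydrate 236.187 mg; nicotinic acid 9.184 mg; potassium nitrate 1.234 g; sodium sulfate 5.123 g; folic acid 0.091 mg; galactose 18.762 g

Scale factor relative to 1 L: 0.656.
L-cysteine hydrochloride monohydrate: 2.05 mmol/L × 175.63 mg/mmol × 0.656 L = 236.187 mg
nicotinic acid: 14 mg/L × 0.656 L = 9.184 mg
potassium nitrate: 18.6 mmol/L × 101.1 g/mol × 0.656 L ÷ 1000 = 1.234 g
sodium sulfate: 55 mmol/L × 142 g/mol × 0.656 L ÷ 1000 = 5.123 g
folic acid: 0.139 mg/L × 0.656 L = 0.091 mg
galactose: 28.6 g/L × 0.656 L = 18.762 g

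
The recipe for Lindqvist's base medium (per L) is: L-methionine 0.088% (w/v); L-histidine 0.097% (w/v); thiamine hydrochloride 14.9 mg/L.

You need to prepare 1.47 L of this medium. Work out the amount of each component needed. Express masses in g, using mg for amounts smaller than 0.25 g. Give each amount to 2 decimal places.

Working volume: 1.47 L.
L-methionine: 0.088% w/v = 0.88 g/L → 0.88 × 1.47 L = 1.29 g
L-histidine: 0.097 g per 100 mL × 1470 mL ÷ 100 = 1.43 g
thiamine hydrochloride: 14.9 mg/L × 1.47 L = 21.90 mg

L-methionine 1.29 g; L-histidine 1.43 g; thiamine hydrochloride 21.90 mg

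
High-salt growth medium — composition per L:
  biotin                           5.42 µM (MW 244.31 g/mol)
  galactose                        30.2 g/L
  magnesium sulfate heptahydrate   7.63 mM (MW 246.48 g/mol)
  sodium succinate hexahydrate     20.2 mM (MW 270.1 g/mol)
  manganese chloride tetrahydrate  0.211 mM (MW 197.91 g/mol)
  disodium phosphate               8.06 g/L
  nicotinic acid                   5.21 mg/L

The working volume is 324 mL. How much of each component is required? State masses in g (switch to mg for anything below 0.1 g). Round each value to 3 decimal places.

Scale factor relative to 1 L: 0.324.
biotin: 5.42 µmol/L × 244.31 g/mol × 0.324 L ÷ 1000 = 0.429 mg
galactose: 30.2 g/L × 0.324 L = 9.785 g
magnesium sulfate heptahydrate: 7.63 mmol/L × 246.48 g/mol × 0.324 L ÷ 1000 = 0.609 g
sodium succinate hexahydrate: 20.2 mmol/L × 270.1 g/mol × 0.324 L ÷ 1000 = 1.768 g
manganese chloride tetrahydrate: 0.211 mmol/L × 197.91 mg/mmol × 0.324 L = 13.530 mg
disodium phosphate: 8.06 g/L × 0.324 L = 2.611 g
nicotinic acid: 5.21 mg/L × 0.324 L = 1.688 mg

biotin 0.429 mg; galactose 9.785 g; magnesium sulfate heptahydrate 0.609 g; sodium succinate hexahydrate 1.768 g; manganese chloride tetrahydrate 13.530 mg; disodium phosphate 2.611 g; nicotinic acid 1.688 mg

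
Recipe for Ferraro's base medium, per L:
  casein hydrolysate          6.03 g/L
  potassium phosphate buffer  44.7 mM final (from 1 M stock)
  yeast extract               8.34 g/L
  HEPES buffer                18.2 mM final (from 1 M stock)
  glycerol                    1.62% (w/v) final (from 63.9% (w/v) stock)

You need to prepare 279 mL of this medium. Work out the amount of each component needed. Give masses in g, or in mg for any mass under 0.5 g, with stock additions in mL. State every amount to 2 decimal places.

casein hydrolysate 1.68 g; potassium phosphate buffer 12.47 mL; yeast extract 2.33 g; HEPES buffer 5.08 mL; glycerol 7.07 mL

Target volume = 279 mL = 0.279 L.
casein hydrolysate: 6.03 g/L × 0.279 L = 1.68 g
potassium phosphate buffer: V = C2·V2/C1 = 44.7 mM × 279 mL ÷ 1000 mM = 12.47 mL
yeast extract: 8.34 g/L × 0.279 L = 2.33 g
HEPES buffer: C1V1 = C2V2 → 18.2 mM × 279 mL ÷ 1000 mM = 5.08 mL
glycerol: dilute stock: 1.62% ÷ 63.9% × 279 mL = 7.07 mL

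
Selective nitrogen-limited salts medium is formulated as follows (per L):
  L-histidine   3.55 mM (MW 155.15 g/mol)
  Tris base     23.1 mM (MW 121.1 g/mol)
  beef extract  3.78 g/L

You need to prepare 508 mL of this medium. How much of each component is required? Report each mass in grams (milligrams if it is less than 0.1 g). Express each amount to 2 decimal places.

Working volume: 508 mL = 0.508 L.
L-histidine: 3.55 mmol/L × 155.15 g/mol × 0.508 L ÷ 1000 = 0.28 g
Tris base: 23.1 mmol/L × 121.1 g/mol × 0.508 L ÷ 1000 = 1.42 g
beef extract: 3.78 g/L × 0.508 L = 1.92 g

L-histidine 0.28 g; Tris base 1.42 g; beef extract 1.92 g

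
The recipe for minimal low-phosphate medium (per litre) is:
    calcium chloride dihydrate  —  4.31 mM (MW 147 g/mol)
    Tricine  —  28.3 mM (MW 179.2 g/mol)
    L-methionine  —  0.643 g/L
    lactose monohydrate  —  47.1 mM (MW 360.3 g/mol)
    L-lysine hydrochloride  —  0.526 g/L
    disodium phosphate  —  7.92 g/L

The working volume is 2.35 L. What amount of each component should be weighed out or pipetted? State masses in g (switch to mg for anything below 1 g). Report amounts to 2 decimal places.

Scale factor relative to 1 L: 2.35.
calcium chloride dihydrate: 4.31 mmol/L × 147 g/mol × 2.35 L ÷ 1000 = 1.49 g
Tricine: 28.3 mmol/L × 179.2 g/mol × 2.35 L ÷ 1000 = 11.92 g
L-methionine: 0.643 g/L × 2.35 L = 1.51 g
lactose monohydrate: 47.1 mmol/L × 360.3 g/mol × 2.35 L ÷ 1000 = 39.88 g
L-lysine hydrochloride: 0.526 g/L × 2.35 L = 1.24 g
disodium phosphate: 7.92 g/L × 2.35 L = 18.61 g

calcium chloride dihydrate 1.49 g; Tricine 11.92 g; L-methionine 1.51 g; lactose monohydrate 39.88 g; L-lysine hydrochloride 1.24 g; disodium phosphate 18.61 g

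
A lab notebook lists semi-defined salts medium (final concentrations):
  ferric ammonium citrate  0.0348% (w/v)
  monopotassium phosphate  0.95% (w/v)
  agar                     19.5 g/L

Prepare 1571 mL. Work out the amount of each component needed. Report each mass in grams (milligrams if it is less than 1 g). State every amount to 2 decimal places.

Working volume: 1571 mL = 1.571 L.
ferric ammonium citrate: 0.0348 g per 100 mL × 1571 mL ÷ 100 = 0.546708 g = 546.71 mg
monopotassium phosphate: 0.95% w/v = 9.5 g/L → 9.5 × 1.571 L = 14.92 g
agar: 19.5 g/L × 1.571 L = 30.63 g

ferric ammonium citrate 546.71 mg; monopotassium phosphate 14.92 g; agar 30.63 g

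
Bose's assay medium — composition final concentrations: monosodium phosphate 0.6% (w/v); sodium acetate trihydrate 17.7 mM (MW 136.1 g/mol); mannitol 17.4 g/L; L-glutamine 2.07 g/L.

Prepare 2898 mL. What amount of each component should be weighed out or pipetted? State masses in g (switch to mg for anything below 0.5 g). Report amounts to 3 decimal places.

monosodium phosphate 17.388 g; sodium acetate trihydrate 6.981 g; mannitol 50.425 g; L-glutamine 5.999 g

Scale factor relative to 1 L: 2.898.
monosodium phosphate: 0.6% w/v = 6 g/L → 6 × 2.898 L = 17.388 g
sodium acetate trihydrate: 17.7 mmol/L × 136.1 g/mol × 2.898 L ÷ 1000 = 6.981 g
mannitol: 17.4 g/L × 2.898 L = 50.425 g
L-glutamine: 2.07 g/L × 2.898 L = 5.999 g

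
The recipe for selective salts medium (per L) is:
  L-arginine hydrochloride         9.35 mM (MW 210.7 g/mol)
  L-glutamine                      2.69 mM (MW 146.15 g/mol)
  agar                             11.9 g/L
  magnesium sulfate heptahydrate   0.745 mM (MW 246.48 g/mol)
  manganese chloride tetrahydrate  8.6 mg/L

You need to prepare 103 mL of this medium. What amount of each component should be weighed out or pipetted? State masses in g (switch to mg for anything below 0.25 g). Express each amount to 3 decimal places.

Working volume: 103 mL = 0.103 L.
L-arginine hydrochloride: 9.35 mmol/L × 210.7 mg/mmol × 0.103 L = 202.915 mg
L-glutamine: 2.69 mmol/L × 146.15 mg/mmol × 0.103 L = 40.494 mg
agar: 11.9 g/L × 0.103 L = 1.226 g
magnesium sulfate heptahydrate: 0.745 mmol/L × 246.48 mg/mmol × 0.103 L = 18.914 mg
manganese chloride tetrahydrate: 8.6 mg/L × 0.103 L = 0.886 mg

L-arginine hydrochloride 202.915 mg; L-glutamine 40.494 mg; agar 1.226 g; magnesium sulfate heptahydrate 18.914 mg; manganese chloride tetrahydrate 0.886 mg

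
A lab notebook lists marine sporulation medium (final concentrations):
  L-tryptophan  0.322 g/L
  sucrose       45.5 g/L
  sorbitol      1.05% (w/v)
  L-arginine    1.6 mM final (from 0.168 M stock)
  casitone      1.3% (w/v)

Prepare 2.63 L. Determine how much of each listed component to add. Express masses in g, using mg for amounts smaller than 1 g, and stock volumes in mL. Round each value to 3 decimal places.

L-tryptophan 846.860 mg; sucrose 119.665 g; sorbitol 27.615 g; L-arginine 25.048 mL; casitone 34.190 g

Working volume: 2.63 L.
L-tryptophan: 0.322 g/L × 2.63 L = 0.84686 g = 846.860 mg
sucrose: 45.5 g/L × 2.63 L = 119.665 g
sorbitol: 1.05% w/v = 10.5 g/L → 10.5 × 2.63 L = 27.615 g
L-arginine: C1V1 = C2V2 → 1.6 mM × 2630 mL ÷ 168 mM = 25.048 mL
casitone: 1.3% w/v = 13 g/L → 13 × 2.63 L = 34.190 g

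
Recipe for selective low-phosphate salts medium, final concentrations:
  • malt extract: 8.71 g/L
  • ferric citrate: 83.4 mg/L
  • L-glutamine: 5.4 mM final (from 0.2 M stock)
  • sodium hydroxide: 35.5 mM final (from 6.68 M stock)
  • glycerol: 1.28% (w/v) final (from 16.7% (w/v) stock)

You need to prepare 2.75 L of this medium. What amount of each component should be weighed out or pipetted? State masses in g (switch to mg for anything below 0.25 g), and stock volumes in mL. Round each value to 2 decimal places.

Scale factor relative to 1 L: 2.75.
malt extract: 8.71 g/L × 2.75 L = 23.95 g
ferric citrate: 83.4 mg/L × 2.75 L = 229.35 mg
L-glutamine: dilute stock: 5.4 mM × 2750 mL ÷ 200 mM = 74.25 mL
sodium hydroxide: C1V1 = C2V2 → 35.5 mM × 2750 mL ÷ 6680 mM = 14.61 mL
glycerol: dilute stock: 1.28% ÷ 16.7% × 2750 mL = 210.78 mL

malt extract 23.95 g; ferric citrate 229.35 mg; L-glutamine 74.25 mL; sodium hydroxide 14.61 mL; glycerol 210.78 mL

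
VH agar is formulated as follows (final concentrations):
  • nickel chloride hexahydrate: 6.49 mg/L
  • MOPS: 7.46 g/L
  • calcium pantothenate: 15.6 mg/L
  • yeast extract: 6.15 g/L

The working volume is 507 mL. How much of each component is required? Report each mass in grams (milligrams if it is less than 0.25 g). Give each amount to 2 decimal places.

nickel chloride hexahydrate 3.29 mg; MOPS 3.78 g; calcium pantothenate 7.91 mg; yeast extract 3.12 g

Target volume = 507 mL = 0.507 L.
nickel chloride hexahydrate: 6.49 mg/L × 0.507 L = 3.29 mg
MOPS: 7.46 g/L × 0.507 L = 3.78 g
calcium pantothenate: 15.6 mg/L × 0.507 L = 7.91 mg
yeast extract: 6.15 g/L × 0.507 L = 3.12 g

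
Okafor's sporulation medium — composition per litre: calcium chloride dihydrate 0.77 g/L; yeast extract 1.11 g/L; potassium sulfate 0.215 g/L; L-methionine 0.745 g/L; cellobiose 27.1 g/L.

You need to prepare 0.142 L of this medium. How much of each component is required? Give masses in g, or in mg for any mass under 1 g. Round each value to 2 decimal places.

Scale factor relative to 1 L: 0.142.
calcium chloride dihydrate: 0.77 g/L × 0.142 L = 0.10934 g = 109.34 mg
yeast extract: 1.11 g/L × 0.142 L = 0.15762 g = 157.62 mg
potassium sulfate: 0.215 g/L × 0.142 L = 0.03053 g = 30.53 mg
L-methionine: 0.745 g/L × 0.142 L = 0.10579 g = 105.79 mg
cellobiose: 27.1 g/L × 0.142 L = 3.85 g

calcium chloride dihydrate 109.34 mg; yeast extract 157.62 mg; potassium sulfate 30.53 mg; L-methionine 105.79 mg; cellobiose 3.85 g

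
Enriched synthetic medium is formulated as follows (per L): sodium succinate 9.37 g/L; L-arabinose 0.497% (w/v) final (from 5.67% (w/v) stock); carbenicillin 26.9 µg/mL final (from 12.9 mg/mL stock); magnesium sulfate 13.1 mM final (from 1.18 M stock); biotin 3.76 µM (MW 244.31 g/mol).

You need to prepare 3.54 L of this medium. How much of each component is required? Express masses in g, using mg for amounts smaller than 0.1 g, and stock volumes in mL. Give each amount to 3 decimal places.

sodium succinate 33.170 g; L-arabinose 310.296 mL; carbenicillin 7.382 mL; magnesium sulfate 39.300 mL; biotin 3.252 mg

Working volume: 3.54 L.
sodium succinate: 9.37 g/L × 3.54 L = 33.170 g
L-arabinose: dilute stock: 0.497% ÷ 5.67% × 3540 mL = 310.296 mL
carbenicillin: C1V1 = C2V2 → 26.9 µg/mL × 3540 mL ÷ 12900 µg/mL = 7.382 mL
magnesium sulfate: C1V1 = C2V2 → 13.1 mM × 3540 mL ÷ 1180 mM = 39.300 mL
biotin: 3.76 µmol/L × 244.31 g/mol × 3.54 L ÷ 1000 = 3.252 mg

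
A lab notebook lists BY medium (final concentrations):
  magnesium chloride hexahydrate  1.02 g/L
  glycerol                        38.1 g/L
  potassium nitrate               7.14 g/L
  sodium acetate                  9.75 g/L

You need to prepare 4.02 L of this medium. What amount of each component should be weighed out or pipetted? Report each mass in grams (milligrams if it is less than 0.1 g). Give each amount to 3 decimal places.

Scale factor relative to 1 L: 4.02.
magnesium chloride hexahydrate: 1.02 g/L × 4.02 L = 4.100 g
glycerol: 38.1 g/L × 4.02 L = 153.162 g
potassium nitrate: 7.14 g/L × 4.02 L = 28.703 g
sodium acetate: 9.75 g/L × 4.02 L = 39.195 g

magnesium chloride hexahydrate 4.100 g; glycerol 153.162 g; potassium nitrate 28.703 g; sodium acetate 39.195 g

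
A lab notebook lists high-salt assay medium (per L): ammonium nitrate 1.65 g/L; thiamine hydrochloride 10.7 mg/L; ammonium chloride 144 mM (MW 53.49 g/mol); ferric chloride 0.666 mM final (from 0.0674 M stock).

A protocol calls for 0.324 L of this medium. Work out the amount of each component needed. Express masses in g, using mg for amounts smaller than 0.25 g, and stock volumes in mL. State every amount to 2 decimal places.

Working volume: 0.324 L.
ammonium nitrate: 1.65 g/L × 0.324 L = 0.53 g
thiamine hydrochloride: 10.7 mg/L × 0.324 L = 3.47 mg
ammonium chloride: 144 mmol/L × 53.49 g/mol × 0.324 L ÷ 1000 = 2.50 g
ferric chloride: dilute stock: 0.666 mM × 324 mL ÷ 67.4 mM = 3.20 mL

ammonium nitrate 0.53 g; thiamine hydrochloride 3.47 mg; ammonium chloride 2.50 g; ferric chloride 3.20 mL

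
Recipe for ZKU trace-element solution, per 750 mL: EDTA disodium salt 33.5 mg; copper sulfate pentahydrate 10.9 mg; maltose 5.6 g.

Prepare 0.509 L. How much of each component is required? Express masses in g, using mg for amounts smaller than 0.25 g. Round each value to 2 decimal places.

Ratio of target to recipe volume: 509 / 750 = 0.678667.
EDTA disodium salt: 33.5 mg × (509 mL / 750 mL) = 22.74 mg
copper sulfate pentahydrate: 10.9 mg × (509 mL / 750 mL) = 7.40 mg
maltose: 5.6 g × (509 mL / 750 mL) = 3.80 g

EDTA disodium salt 22.74 mg; copper sulfate pentahydrate 7.40 mg; maltose 3.80 g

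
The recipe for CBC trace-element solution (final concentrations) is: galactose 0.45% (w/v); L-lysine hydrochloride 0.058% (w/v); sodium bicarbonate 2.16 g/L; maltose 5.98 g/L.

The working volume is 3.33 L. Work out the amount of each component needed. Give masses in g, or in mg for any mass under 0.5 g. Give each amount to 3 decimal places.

Scale factor relative to 1 L: 3.33.
galactose: 0.45% w/v = 4.5 g/L → 4.5 × 3.33 L = 14.985 g
L-lysine hydrochloride: 0.058% w/v = 0.58 g/L → 0.58 × 3.33 L = 1.931 g
sodium bicarbonate: 2.16 g/L × 3.33 L = 7.193 g
maltose: 5.98 g/L × 3.33 L = 19.913 g

galactose 14.985 g; L-lysine hydrochloride 1.931 g; sodium bicarbonate 7.193 g; maltose 19.913 g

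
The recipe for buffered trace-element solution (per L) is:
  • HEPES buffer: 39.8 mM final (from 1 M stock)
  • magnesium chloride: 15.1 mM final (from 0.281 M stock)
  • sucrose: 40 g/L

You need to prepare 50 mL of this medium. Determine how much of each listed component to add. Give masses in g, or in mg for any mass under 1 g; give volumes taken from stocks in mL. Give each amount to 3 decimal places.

Scale factor relative to 1 L: 0.05.
HEPES buffer: dilute stock: 39.8 mM × 50 mL ÷ 1000 mM = 1.990 mL
magnesium chloride: V = C2·V2/C1 = 15.1 mM × 50 mL ÷ 281 mM = 2.687 mL
sucrose: 40 g/L × 0.05 L = 2.000 g

HEPES buffer 1.990 mL; magnesium chloride 2.687 mL; sucrose 2.000 g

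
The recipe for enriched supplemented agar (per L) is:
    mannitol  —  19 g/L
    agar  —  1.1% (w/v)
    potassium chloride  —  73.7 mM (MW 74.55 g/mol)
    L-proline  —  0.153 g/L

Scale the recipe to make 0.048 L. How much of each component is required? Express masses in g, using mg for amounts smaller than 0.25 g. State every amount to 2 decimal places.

Scale factor relative to 1 L: 0.048.
mannitol: 19 g/L × 0.048 L = 0.91 g
agar: 1.1% w/v = 11 g/L → 11 × 0.048 L = 0.53 g
potassium chloride: 73.7 mmol/L × 74.55 g/mol × 0.048 L ÷ 1000 = 0.26 g
L-proline: 0.153 g/L × 0.048 L = 0.007344 g = 7.34 mg

mannitol 0.91 g; agar 0.53 g; potassium chloride 0.26 g; L-proline 7.34 mg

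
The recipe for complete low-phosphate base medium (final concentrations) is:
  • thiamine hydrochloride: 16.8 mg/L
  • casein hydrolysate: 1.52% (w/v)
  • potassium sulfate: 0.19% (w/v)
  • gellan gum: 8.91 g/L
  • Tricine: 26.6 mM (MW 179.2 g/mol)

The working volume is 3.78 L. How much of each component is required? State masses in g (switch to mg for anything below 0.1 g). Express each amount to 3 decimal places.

thiamine hydrochloride 63.504 mg; casein hydrolysate 57.456 g; potassium sulfate 7.182 g; gellan gum 33.680 g; Tricine 18.018 g

Working volume: 3.78 L.
thiamine hydrochloride: 16.8 mg/L × 3.78 L = 63.504 mg
casein hydrolysate: 1.52 g per 100 mL × 3780 mL ÷ 100 = 57.456 g
potassium sulfate: 0.19 g per 100 mL × 3780 mL ÷ 100 = 7.182 g
gellan gum: 8.91 g/L × 3.78 L = 33.680 g
Tricine: 26.6 mmol/L × 179.2 g/mol × 3.78 L ÷ 1000 = 18.018 g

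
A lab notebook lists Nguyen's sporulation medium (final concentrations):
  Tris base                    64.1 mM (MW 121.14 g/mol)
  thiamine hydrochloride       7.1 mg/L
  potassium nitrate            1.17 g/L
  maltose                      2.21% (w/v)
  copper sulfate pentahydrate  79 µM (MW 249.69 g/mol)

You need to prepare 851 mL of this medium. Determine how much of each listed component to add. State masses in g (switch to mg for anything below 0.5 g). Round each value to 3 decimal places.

Tris base 6.608 g; thiamine hydrochloride 6.042 mg; potassium nitrate 0.996 g; maltose 18.807 g; copper sulfate pentahydrate 16.786 mg

Target volume = 851 mL = 0.851 L.
Tris base: 64.1 mmol/L × 121.14 g/mol × 0.851 L ÷ 1000 = 6.608 g
thiamine hydrochloride: 7.1 mg/L × 0.851 L = 6.042 mg
potassium nitrate: 1.17 g/L × 0.851 L = 0.996 g
maltose: 2.21% w/v = 22.1 g/L → 22.1 × 0.851 L = 18.807 g
copper sulfate pentahydrate: 79 µmol/L × 249.69 g/mol × 0.851 L ÷ 1000 = 16.786 mg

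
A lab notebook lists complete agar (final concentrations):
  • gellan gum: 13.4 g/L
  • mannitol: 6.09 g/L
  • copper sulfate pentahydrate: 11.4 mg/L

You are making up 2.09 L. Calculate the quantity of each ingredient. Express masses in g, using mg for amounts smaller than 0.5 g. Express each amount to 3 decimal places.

gellan gum 28.006 g; mannitol 12.728 g; copper sulfate pentahydrate 23.826 mg

Scale factor relative to 1 L: 2.09.
gellan gum: 13.4 g/L × 2.09 L = 28.006 g
mannitol: 6.09 g/L × 2.09 L = 12.728 g
copper sulfate pentahydrate: 11.4 mg/L × 2.09 L = 23.826 mg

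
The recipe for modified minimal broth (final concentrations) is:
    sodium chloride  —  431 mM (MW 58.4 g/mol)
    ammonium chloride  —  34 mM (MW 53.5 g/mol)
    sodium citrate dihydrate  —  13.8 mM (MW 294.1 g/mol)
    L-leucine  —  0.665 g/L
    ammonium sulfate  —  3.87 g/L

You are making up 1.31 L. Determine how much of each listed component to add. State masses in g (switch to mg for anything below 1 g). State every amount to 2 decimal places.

Scale factor relative to 1 L: 1.31.
sodium chloride: 431 mmol/L × 58.4 g/mol × 1.31 L ÷ 1000 = 32.97 g
ammonium chloride: 34 mmol/L × 53.5 g/mol × 1.31 L ÷ 1000 = 2.38 g
sodium citrate dihydrate: 13.8 mmol/L × 294.1 g/mol × 1.31 L ÷ 1000 = 5.32 g
L-leucine: 0.665 g/L × 1.31 L = 0.87115 g = 871.15 mg
ammonium sulfate: 3.87 g/L × 1.31 L = 5.07 g

sodium chloride 32.97 g; ammonium chloride 2.38 g; sodium citrate dihydrate 5.32 g; L-leucine 871.15 mg; ammonium sulfate 5.07 g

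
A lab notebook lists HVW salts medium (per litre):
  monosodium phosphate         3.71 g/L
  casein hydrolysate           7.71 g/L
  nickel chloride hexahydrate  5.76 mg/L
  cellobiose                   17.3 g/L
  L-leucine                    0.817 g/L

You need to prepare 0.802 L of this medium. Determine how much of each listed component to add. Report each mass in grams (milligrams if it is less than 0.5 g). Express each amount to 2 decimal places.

Scale factor relative to 1 L: 0.802.
monosodium phosphate: 3.71 g/L × 0.802 L = 2.98 g
casein hydrolysate: 7.71 g/L × 0.802 L = 6.18 g
nickel chloride hexahydrate: 5.76 mg/L × 0.802 L = 4.62 mg
cellobiose: 17.3 g/L × 0.802 L = 13.87 g
L-leucine: 0.817 g/L × 0.802 L = 0.66 g

monosodium phosphate 2.98 g; casein hydrolysate 6.18 g; nickel chloride hexahydrate 4.62 mg; cellobiose 13.87 g; L-leucine 0.66 g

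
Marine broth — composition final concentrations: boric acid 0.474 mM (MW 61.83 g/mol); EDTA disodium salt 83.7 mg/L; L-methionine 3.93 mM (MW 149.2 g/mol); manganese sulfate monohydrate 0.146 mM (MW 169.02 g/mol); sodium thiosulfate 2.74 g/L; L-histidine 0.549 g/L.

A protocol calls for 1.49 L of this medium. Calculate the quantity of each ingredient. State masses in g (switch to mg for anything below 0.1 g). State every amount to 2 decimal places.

boric acid 43.67 mg; EDTA disodium salt 0.12 g; L-methionine 0.87 g; manganese sulfate monohydrate 36.77 mg; sodium thiosulfate 4.08 g; L-histidine 0.82 g

Scale factor relative to 1 L: 1.49.
boric acid: 0.474 mmol/L × 61.83 mg/mmol × 1.49 L = 43.67 mg
EDTA disodium salt: 83.7 mg/L × 1.49 L = 124.713 mg = 0.12 g
L-methionine: 3.93 mmol/L × 149.2 g/mol × 1.49 L ÷ 1000 = 0.87 g
manganese sulfate monohydrate: 0.146 mmol/L × 169.02 mg/mmol × 1.49 L = 36.77 mg
sodium thiosulfate: 2.74 g/L × 1.49 L = 4.08 g
L-histidine: 0.549 g/L × 1.49 L = 0.82 g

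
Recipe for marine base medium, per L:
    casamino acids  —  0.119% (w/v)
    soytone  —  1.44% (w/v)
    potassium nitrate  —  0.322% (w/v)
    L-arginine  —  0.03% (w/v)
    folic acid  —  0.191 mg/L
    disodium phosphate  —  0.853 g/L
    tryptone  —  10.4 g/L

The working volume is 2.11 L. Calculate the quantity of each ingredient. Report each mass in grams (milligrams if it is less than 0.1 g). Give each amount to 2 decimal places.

casamino acids 2.51 g; soytone 30.38 g; potassium nitrate 6.79 g; L-arginine 0.63 g; folic acid 0.40 mg; disodium phosphate 1.80 g; tryptone 21.94 g

Working volume: 2.11 L.
casamino acids: 0.119 g per 100 mL × 2110 mL ÷ 100 = 2.51 g
soytone: 1.44 g per 100 mL × 2110 mL ÷ 100 = 30.38 g
potassium nitrate: 0.322 g per 100 mL × 2110 mL ÷ 100 = 6.79 g
L-arginine: 0.03% w/v = 0.3 g/L → 0.3 × 2.11 L = 0.63 g
folic acid: 0.191 mg/L × 2.11 L = 0.40 mg
disodium phosphate: 0.853 g/L × 2.11 L = 1.80 g
tryptone: 10.4 g/L × 2.11 L = 21.94 g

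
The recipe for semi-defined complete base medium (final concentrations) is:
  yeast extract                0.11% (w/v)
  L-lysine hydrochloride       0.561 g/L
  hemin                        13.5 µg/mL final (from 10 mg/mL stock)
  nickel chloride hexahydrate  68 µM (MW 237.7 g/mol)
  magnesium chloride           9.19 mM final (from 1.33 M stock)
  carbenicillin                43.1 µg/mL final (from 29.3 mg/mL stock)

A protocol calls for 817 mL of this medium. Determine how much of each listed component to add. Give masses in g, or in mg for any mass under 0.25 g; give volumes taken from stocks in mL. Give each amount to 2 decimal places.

yeast extract 0.90 g; L-lysine hydrochloride 0.46 g; hemin 1.10 mL; nickel chloride hexahydrate 13.21 mg; magnesium chloride 5.65 mL; carbenicillin 1.20 mL

Scale factor relative to 1 L: 0.817.
yeast extract: 0.11% w/v = 1.1 g/L → 1.1 × 0.817 L = 0.90 g
L-lysine hydrochloride: 0.561 g/L × 0.817 L = 0.46 g
hemin: V = C2·V2/C1 = 13.5 µg/mL × 817 mL ÷ 10000 µg/mL = 1.10 mL
nickel chloride hexahydrate: 68 µmol/L × 237.7 g/mol × 0.817 L ÷ 1000 = 13.21 mg
magnesium chloride: dilute stock: 9.19 mM × 817 mL ÷ 1330 mM = 5.65 mL
carbenicillin: C1V1 = C2V2 → 43.1 µg/mL × 817 mL ÷ 29300 µg/mL = 1.20 mL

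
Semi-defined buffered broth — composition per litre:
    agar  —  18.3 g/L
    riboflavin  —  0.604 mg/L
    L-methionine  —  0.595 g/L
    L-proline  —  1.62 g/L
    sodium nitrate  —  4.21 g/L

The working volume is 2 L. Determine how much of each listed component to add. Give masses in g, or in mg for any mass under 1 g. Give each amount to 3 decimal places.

agar 36.600 g; riboflavin 1.208 mg; L-methionine 1.190 g; L-proline 3.240 g; sodium nitrate 8.420 g

Working volume: 2 L.
agar: 18.3 g/L × 2 L = 36.600 g
riboflavin: 0.604 mg/L × 2 L = 1.208 mg
L-methionine: 0.595 g/L × 2 L = 1.190 g
L-proline: 1.62 g/L × 2 L = 3.240 g
sodium nitrate: 4.21 g/L × 2 L = 8.420 g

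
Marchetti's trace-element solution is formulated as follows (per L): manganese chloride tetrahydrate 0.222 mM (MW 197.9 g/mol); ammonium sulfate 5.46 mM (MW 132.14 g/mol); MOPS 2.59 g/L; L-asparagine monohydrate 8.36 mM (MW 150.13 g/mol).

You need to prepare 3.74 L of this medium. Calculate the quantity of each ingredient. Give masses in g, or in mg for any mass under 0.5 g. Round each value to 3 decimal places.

Scale factor relative to 1 L: 3.74.
manganese chloride tetrahydrate: 0.222 mmol/L × 197.9 mg/mmol × 3.74 L = 164.312 mg
ammonium sulfate: 5.46 mmol/L × 132.14 g/mol × 3.74 L ÷ 1000 = 2.698 g
MOPS: 2.59 g/L × 3.74 L = 9.687 g
L-asparagine monohydrate: 8.36 mmol/L × 150.13 g/mol × 3.74 L ÷ 1000 = 4.694 g

manganese chloride tetrahydrate 164.312 mg; ammonium sulfate 2.698 g; MOPS 9.687 g; L-asparagine monohydrate 4.694 g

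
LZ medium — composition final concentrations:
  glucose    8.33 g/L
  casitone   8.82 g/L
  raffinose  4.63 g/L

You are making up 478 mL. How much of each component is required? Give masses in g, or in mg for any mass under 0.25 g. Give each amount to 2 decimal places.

Target volume = 478 mL = 0.478 L.
glucose: 8.33 g/L × 0.478 L = 3.98 g
casitone: 8.82 g/L × 0.478 L = 4.22 g
raffinose: 4.63 g/L × 0.478 L = 2.21 g

glucose 3.98 g; casitone 4.22 g; raffinose 2.21 g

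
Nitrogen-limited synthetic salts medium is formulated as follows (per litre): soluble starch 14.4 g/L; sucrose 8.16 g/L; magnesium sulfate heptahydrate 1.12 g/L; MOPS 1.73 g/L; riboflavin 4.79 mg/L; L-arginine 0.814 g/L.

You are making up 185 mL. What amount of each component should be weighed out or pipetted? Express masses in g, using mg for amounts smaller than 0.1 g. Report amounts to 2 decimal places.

Scale factor relative to 1 L: 0.185.
soluble starch: 14.4 g/L × 0.185 L = 2.66 g
sucrose: 8.16 g/L × 0.185 L = 1.51 g
magnesium sulfate heptahydrate: 1.12 g/L × 0.185 L = 0.21 g
MOPS: 1.73 g/L × 0.185 L = 0.32 g
riboflavin: 4.79 mg/L × 0.185 L = 0.89 mg
L-arginine: 0.814 g/L × 0.185 L = 0.15 g

soluble starch 2.66 g; sucrose 1.51 g; magnesium sulfate heptahydrate 0.21 g; MOPS 0.32 g; riboflavin 0.89 mg; L-arginine 0.15 g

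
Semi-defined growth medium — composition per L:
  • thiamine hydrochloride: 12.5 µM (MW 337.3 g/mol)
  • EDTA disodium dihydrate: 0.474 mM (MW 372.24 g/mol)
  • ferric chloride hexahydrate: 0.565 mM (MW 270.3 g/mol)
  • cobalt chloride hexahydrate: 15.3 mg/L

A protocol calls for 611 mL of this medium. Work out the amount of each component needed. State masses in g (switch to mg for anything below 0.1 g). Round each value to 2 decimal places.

thiamine hydrochloride 2.58 mg; EDTA disodium dihydrate 0.11 g; ferric chloride hexahydrate 93.31 mg; cobalt chloride hexahydrate 9.35 mg

Working volume: 611 mL = 0.611 L.
thiamine hydrochloride: 12.5 µmol/L × 337.3 g/mol × 0.611 L ÷ 1000 = 2.58 mg
EDTA disodium dihydrate: 0.474 mmol/L × 372.24 g/mol × 0.611 L ÷ 1000 = 0.11 g
ferric chloride hexahydrate: 0.565 mmol/L × 270.3 mg/mmol × 0.611 L = 93.31 mg
cobalt chloride hexahydrate: 15.3 mg/L × 0.611 L = 9.35 mg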